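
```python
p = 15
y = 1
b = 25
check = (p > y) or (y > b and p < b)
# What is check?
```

Answer: True

Derivation:
Trace (tracking check):
p = 15  # -> p = 15
y = 1  # -> y = 1
b = 25  # -> b = 25
check = p > y or (y > b and p < b)  # -> check = True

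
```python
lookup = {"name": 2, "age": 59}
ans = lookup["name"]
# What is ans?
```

Trace (tracking ans):
lookup = {'name': 2, 'age': 59}  # -> lookup = {'name': 2, 'age': 59}
ans = lookup['name']  # -> ans = 2

Answer: 2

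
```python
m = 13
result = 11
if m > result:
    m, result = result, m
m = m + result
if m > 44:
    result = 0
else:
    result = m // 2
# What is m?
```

Trace (tracking m):
m = 13  # -> m = 13
result = 11  # -> result = 11
if m > result:  # condition is True
    m, result = (result, m)  # -> m = 11, result = 13
m = m + result  # -> m = 24
if m > 44:  # condition is False
else:
    result = m // 2  # -> result = 12

Answer: 24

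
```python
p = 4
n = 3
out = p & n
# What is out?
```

Answer: 0

Derivation:
Trace (tracking out):
p = 4  # -> p = 4
n = 3  # -> n = 3
out = p & n  # -> out = 0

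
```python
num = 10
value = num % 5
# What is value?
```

Answer: 0

Derivation:
Trace (tracking value):
num = 10  # -> num = 10
value = num % 5  # -> value = 0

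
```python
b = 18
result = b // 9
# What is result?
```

Trace (tracking result):
b = 18  # -> b = 18
result = b // 9  # -> result = 2

Answer: 2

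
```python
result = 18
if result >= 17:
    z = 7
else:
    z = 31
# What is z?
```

Trace (tracking z):
result = 18  # -> result = 18
if result >= 17:  # condition is True
    z = 7  # -> z = 7

Answer: 7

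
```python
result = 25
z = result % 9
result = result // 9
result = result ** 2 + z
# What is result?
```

Answer: 11

Derivation:
Trace (tracking result):
result = 25  # -> result = 25
z = result % 9  # -> z = 7
result = result // 9  # -> result = 2
result = result ** 2 + z  # -> result = 11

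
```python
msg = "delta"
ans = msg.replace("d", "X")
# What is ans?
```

Trace (tracking ans):
msg = 'delta'  # -> msg = 'delta'
ans = msg.replace('d', 'X')  # -> ans = 'Xelta'

Answer: 'Xelta'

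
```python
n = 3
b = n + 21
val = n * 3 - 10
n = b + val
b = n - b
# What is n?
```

Trace (tracking n):
n = 3  # -> n = 3
b = n + 21  # -> b = 24
val = n * 3 - 10  # -> val = -1
n = b + val  # -> n = 23
b = n - b  # -> b = -1

Answer: 23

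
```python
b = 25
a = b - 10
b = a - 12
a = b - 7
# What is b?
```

Trace (tracking b):
b = 25  # -> b = 25
a = b - 10  # -> a = 15
b = a - 12  # -> b = 3
a = b - 7  # -> a = -4

Answer: 3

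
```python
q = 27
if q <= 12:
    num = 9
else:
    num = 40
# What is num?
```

Trace (tracking num):
q = 27  # -> q = 27
if q <= 12:  # condition is False
else:
    num = 40  # -> num = 40

Answer: 40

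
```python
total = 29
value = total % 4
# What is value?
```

Answer: 1

Derivation:
Trace (tracking value):
total = 29  # -> total = 29
value = total % 4  # -> value = 1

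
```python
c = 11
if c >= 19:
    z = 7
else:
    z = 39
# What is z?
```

Answer: 39

Derivation:
Trace (tracking z):
c = 11  # -> c = 11
if c >= 19:  # condition is False
else:
    z = 39  # -> z = 39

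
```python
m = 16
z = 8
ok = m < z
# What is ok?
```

Trace (tracking ok):
m = 16  # -> m = 16
z = 8  # -> z = 8
ok = m < z  # -> ok = False

Answer: False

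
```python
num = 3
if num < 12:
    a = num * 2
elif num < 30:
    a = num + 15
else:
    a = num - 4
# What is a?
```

Answer: 6

Derivation:
Trace (tracking a):
num = 3  # -> num = 3
if num < 12:  # condition is True
    a = num * 2  # -> a = 6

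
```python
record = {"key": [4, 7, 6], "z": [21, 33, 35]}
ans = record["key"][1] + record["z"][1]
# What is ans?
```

Trace (tracking ans):
record = {'key': [4, 7, 6], 'z': [21, 33, 35]}  # -> record = {'key': [4, 7, 6], 'z': [21, 33, 35]}
ans = record['key'][1] + record['z'][1]  # -> ans = 40

Answer: 40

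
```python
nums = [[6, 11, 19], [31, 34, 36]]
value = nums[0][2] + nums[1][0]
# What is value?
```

Answer: 50

Derivation:
Trace (tracking value):
nums = [[6, 11, 19], [31, 34, 36]]  # -> nums = [[6, 11, 19], [31, 34, 36]]
value = nums[0][2] + nums[1][0]  # -> value = 50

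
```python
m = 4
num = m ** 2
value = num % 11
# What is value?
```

Trace (tracking value):
m = 4  # -> m = 4
num = m ** 2  # -> num = 16
value = num % 11  # -> value = 5

Answer: 5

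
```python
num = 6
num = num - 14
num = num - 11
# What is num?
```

Trace (tracking num):
num = 6  # -> num = 6
num = num - 14  # -> num = -8
num = num - 11  # -> num = -19

Answer: -19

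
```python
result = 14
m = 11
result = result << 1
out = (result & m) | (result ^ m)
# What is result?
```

Trace (tracking result):
result = 14  # -> result = 14
m = 11  # -> m = 11
result = result << 1  # -> result = 28
out = result & m | result ^ m  # -> out = 31

Answer: 28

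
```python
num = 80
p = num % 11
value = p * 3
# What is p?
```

Answer: 3

Derivation:
Trace (tracking p):
num = 80  # -> num = 80
p = num % 11  # -> p = 3
value = p * 3  # -> value = 9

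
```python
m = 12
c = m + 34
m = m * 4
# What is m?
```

Answer: 48

Derivation:
Trace (tracking m):
m = 12  # -> m = 12
c = m + 34  # -> c = 46
m = m * 4  # -> m = 48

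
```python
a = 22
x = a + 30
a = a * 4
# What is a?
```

Trace (tracking a):
a = 22  # -> a = 22
x = a + 30  # -> x = 52
a = a * 4  # -> a = 88

Answer: 88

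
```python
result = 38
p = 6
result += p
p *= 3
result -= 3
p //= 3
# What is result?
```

Answer: 41

Derivation:
Trace (tracking result):
result = 38  # -> result = 38
p = 6  # -> p = 6
result += p  # -> result = 44
p *= 3  # -> p = 18
result -= 3  # -> result = 41
p //= 3  # -> p = 6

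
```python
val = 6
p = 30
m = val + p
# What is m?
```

Trace (tracking m):
val = 6  # -> val = 6
p = 30  # -> p = 30
m = val + p  # -> m = 36

Answer: 36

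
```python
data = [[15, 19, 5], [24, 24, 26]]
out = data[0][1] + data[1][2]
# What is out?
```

Answer: 45

Derivation:
Trace (tracking out):
data = [[15, 19, 5], [24, 24, 26]]  # -> data = [[15, 19, 5], [24, 24, 26]]
out = data[0][1] + data[1][2]  # -> out = 45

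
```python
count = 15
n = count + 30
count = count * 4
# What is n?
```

Trace (tracking n):
count = 15  # -> count = 15
n = count + 30  # -> n = 45
count = count * 4  # -> count = 60

Answer: 45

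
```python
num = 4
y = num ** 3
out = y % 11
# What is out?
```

Trace (tracking out):
num = 4  # -> num = 4
y = num ** 3  # -> y = 64
out = y % 11  # -> out = 9

Answer: 9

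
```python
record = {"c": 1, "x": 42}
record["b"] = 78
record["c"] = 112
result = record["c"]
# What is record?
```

Trace (tracking record):
record = {'c': 1, 'x': 42}  # -> record = {'c': 1, 'x': 42}
record['b'] = 78  # -> record = {'c': 1, 'x': 42, 'b': 78}
record['c'] = 112  # -> record = {'c': 112, 'x': 42, 'b': 78}
result = record['c']  # -> result = 112

Answer: {'c': 112, 'x': 42, 'b': 78}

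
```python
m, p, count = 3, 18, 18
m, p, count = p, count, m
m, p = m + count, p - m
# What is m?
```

Answer: 21

Derivation:
Trace (tracking m):
m, p, count = (3, 18, 18)  # -> m = 3, p = 18, count = 18
m, p, count = (p, count, m)  # -> m = 18, p = 18, count = 3
m, p = (m + count, p - m)  # -> m = 21, p = 0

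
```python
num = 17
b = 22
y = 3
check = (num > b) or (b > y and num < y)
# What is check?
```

Trace (tracking check):
num = 17  # -> num = 17
b = 22  # -> b = 22
y = 3  # -> y = 3
check = num > b or (b > y and num < y)  # -> check = False

Answer: False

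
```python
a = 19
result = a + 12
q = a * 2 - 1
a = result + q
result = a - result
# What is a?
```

Answer: 68

Derivation:
Trace (tracking a):
a = 19  # -> a = 19
result = a + 12  # -> result = 31
q = a * 2 - 1  # -> q = 37
a = result + q  # -> a = 68
result = a - result  # -> result = 37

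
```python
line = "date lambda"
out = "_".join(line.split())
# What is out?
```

Answer: 'date_lambda'

Derivation:
Trace (tracking out):
line = 'date lambda'  # -> line = 'date lambda'
out = '_'.join(line.split())  # -> out = 'date_lambda'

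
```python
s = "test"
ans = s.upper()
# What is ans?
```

Trace (tracking ans):
s = 'test'  # -> s = 'test'
ans = s.upper()  # -> ans = 'TEST'

Answer: 'TEST'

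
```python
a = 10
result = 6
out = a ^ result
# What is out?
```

Trace (tracking out):
a = 10  # -> a = 10
result = 6  # -> result = 6
out = a ^ result  # -> out = 12

Answer: 12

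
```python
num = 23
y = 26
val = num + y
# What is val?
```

Answer: 49

Derivation:
Trace (tracking val):
num = 23  # -> num = 23
y = 26  # -> y = 26
val = num + y  # -> val = 49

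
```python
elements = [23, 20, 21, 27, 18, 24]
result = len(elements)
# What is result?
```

Answer: 6

Derivation:
Trace (tracking result):
elements = [23, 20, 21, 27, 18, 24]  # -> elements = [23, 20, 21, 27, 18, 24]
result = len(elements)  # -> result = 6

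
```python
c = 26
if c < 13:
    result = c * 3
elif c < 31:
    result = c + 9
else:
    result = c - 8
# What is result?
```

Trace (tracking result):
c = 26  # -> c = 26
if c < 13:  # condition is False
elif c < 31:  # condition is True
    result = c + 9  # -> result = 35

Answer: 35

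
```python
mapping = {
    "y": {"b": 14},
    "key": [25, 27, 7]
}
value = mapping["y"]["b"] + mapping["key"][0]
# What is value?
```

Trace (tracking value):
mapping = {'y': {'b': 14}, 'key': [25, 27, 7]}  # -> mapping = {'y': {'b': 14}, 'key': [25, 27, 7]}
value = mapping['y']['b'] + mapping['key'][0]  # -> value = 39

Answer: 39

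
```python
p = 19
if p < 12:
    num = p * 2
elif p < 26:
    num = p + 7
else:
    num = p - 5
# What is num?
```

Answer: 26

Derivation:
Trace (tracking num):
p = 19  # -> p = 19
if p < 12:  # condition is False
elif p < 26:  # condition is True
    num = p + 7  # -> num = 26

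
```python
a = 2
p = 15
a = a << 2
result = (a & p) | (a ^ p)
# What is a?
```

Answer: 8

Derivation:
Trace (tracking a):
a = 2  # -> a = 2
p = 15  # -> p = 15
a = a << 2  # -> a = 8
result = a & p | a ^ p  # -> result = 15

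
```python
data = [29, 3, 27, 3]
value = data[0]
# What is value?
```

Trace (tracking value):
data = [29, 3, 27, 3]  # -> data = [29, 3, 27, 3]
value = data[0]  # -> value = 29

Answer: 29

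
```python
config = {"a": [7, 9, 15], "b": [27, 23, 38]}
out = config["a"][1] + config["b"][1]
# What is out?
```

Answer: 32

Derivation:
Trace (tracking out):
config = {'a': [7, 9, 15], 'b': [27, 23, 38]}  # -> config = {'a': [7, 9, 15], 'b': [27, 23, 38]}
out = config['a'][1] + config['b'][1]  # -> out = 32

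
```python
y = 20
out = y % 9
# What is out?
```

Trace (tracking out):
y = 20  # -> y = 20
out = y % 9  # -> out = 2

Answer: 2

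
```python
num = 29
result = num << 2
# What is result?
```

Trace (tracking result):
num = 29  # -> num = 29
result = num << 2  # -> result = 116

Answer: 116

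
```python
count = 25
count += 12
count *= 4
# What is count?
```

Answer: 148

Derivation:
Trace (tracking count):
count = 25  # -> count = 25
count += 12  # -> count = 37
count *= 4  # -> count = 148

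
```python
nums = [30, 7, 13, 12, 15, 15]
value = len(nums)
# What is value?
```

Trace (tracking value):
nums = [30, 7, 13, 12, 15, 15]  # -> nums = [30, 7, 13, 12, 15, 15]
value = len(nums)  # -> value = 6

Answer: 6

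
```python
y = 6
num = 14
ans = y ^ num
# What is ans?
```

Answer: 8

Derivation:
Trace (tracking ans):
y = 6  # -> y = 6
num = 14  # -> num = 14
ans = y ^ num  # -> ans = 8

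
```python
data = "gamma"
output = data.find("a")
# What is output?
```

Trace (tracking output):
data = 'gamma'  # -> data = 'gamma'
output = data.find('a')  # -> output = 1

Answer: 1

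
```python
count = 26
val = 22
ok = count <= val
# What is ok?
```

Trace (tracking ok):
count = 26  # -> count = 26
val = 22  # -> val = 22
ok = count <= val  # -> ok = False

Answer: False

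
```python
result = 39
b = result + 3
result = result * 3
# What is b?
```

Answer: 42

Derivation:
Trace (tracking b):
result = 39  # -> result = 39
b = result + 3  # -> b = 42
result = result * 3  # -> result = 117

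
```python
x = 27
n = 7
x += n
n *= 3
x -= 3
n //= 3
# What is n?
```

Answer: 7

Derivation:
Trace (tracking n):
x = 27  # -> x = 27
n = 7  # -> n = 7
x += n  # -> x = 34
n *= 3  # -> n = 21
x -= 3  # -> x = 31
n //= 3  # -> n = 7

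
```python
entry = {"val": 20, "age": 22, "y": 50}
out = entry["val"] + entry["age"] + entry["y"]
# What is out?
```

Trace (tracking out):
entry = {'val': 20, 'age': 22, 'y': 50}  # -> entry = {'val': 20, 'age': 22, 'y': 50}
out = entry['val'] + entry['age'] + entry['y']  # -> out = 92

Answer: 92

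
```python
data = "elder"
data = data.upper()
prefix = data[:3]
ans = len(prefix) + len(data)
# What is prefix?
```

Answer: 'ELD'

Derivation:
Trace (tracking prefix):
data = 'elder'  # -> data = 'elder'
data = data.upper()  # -> data = 'ELDER'
prefix = data[:3]  # -> prefix = 'ELD'
ans = len(prefix) + len(data)  # -> ans = 8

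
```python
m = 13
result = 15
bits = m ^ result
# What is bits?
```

Answer: 2

Derivation:
Trace (tracking bits):
m = 13  # -> m = 13
result = 15  # -> result = 15
bits = m ^ result  # -> bits = 2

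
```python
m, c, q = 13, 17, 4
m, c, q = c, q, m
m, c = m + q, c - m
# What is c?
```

Trace (tracking c):
m, c, q = (13, 17, 4)  # -> m = 13, c = 17, q = 4
m, c, q = (c, q, m)  # -> m = 17, c = 4, q = 13
m, c = (m + q, c - m)  # -> m = 30, c = -13

Answer: -13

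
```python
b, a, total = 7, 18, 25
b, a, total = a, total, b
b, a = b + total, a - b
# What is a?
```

Answer: 7

Derivation:
Trace (tracking a):
b, a, total = (7, 18, 25)  # -> b = 7, a = 18, total = 25
b, a, total = (a, total, b)  # -> b = 18, a = 25, total = 7
b, a = (b + total, a - b)  # -> b = 25, a = 7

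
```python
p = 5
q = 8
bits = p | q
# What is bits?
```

Answer: 13

Derivation:
Trace (tracking bits):
p = 5  # -> p = 5
q = 8  # -> q = 8
bits = p | q  # -> bits = 13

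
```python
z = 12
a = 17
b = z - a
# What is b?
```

Answer: -5

Derivation:
Trace (tracking b):
z = 12  # -> z = 12
a = 17  # -> a = 17
b = z - a  # -> b = -5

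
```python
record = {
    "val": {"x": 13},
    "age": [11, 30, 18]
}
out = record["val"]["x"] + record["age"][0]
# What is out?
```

Answer: 24

Derivation:
Trace (tracking out):
record = {'val': {'x': 13}, 'age': [11, 30, 18]}  # -> record = {'val': {'x': 13}, 'age': [11, 30, 18]}
out = record['val']['x'] + record['age'][0]  # -> out = 24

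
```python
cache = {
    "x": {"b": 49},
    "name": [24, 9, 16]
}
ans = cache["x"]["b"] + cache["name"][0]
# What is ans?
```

Trace (tracking ans):
cache = {'x': {'b': 49}, 'name': [24, 9, 16]}  # -> cache = {'x': {'b': 49}, 'name': [24, 9, 16]}
ans = cache['x']['b'] + cache['name'][0]  # -> ans = 73

Answer: 73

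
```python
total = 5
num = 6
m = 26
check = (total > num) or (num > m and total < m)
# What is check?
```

Trace (tracking check):
total = 5  # -> total = 5
num = 6  # -> num = 6
m = 26  # -> m = 26
check = total > num or (num > m and total < m)  # -> check = False

Answer: False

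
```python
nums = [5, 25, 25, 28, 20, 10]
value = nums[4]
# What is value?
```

Trace (tracking value):
nums = [5, 25, 25, 28, 20, 10]  # -> nums = [5, 25, 25, 28, 20, 10]
value = nums[4]  # -> value = 20

Answer: 20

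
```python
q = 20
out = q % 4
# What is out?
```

Answer: 0

Derivation:
Trace (tracking out):
q = 20  # -> q = 20
out = q % 4  # -> out = 0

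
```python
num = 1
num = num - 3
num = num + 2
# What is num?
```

Answer: 0

Derivation:
Trace (tracking num):
num = 1  # -> num = 1
num = num - 3  # -> num = -2
num = num + 2  # -> num = 0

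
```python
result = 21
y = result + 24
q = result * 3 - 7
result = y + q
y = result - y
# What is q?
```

Answer: 56

Derivation:
Trace (tracking q):
result = 21  # -> result = 21
y = result + 24  # -> y = 45
q = result * 3 - 7  # -> q = 56
result = y + q  # -> result = 101
y = result - y  # -> y = 56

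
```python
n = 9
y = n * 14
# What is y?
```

Answer: 126

Derivation:
Trace (tracking y):
n = 9  # -> n = 9
y = n * 14  # -> y = 126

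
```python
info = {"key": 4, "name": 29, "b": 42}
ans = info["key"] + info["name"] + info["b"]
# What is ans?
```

Trace (tracking ans):
info = {'key': 4, 'name': 29, 'b': 42}  # -> info = {'key': 4, 'name': 29, 'b': 42}
ans = info['key'] + info['name'] + info['b']  # -> ans = 75

Answer: 75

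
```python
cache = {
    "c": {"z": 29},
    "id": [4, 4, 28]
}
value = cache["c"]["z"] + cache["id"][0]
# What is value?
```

Trace (tracking value):
cache = {'c': {'z': 29}, 'id': [4, 4, 28]}  # -> cache = {'c': {'z': 29}, 'id': [4, 4, 28]}
value = cache['c']['z'] + cache['id'][0]  # -> value = 33

Answer: 33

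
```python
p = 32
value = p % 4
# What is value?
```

Trace (tracking value):
p = 32  # -> p = 32
value = p % 4  # -> value = 0

Answer: 0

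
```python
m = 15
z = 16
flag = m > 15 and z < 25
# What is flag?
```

Trace (tracking flag):
m = 15  # -> m = 15
z = 16  # -> z = 16
flag = m > 15 and z < 25  # -> flag = False

Answer: False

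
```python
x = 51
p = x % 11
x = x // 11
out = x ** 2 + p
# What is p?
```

Trace (tracking p):
x = 51  # -> x = 51
p = x % 11  # -> p = 7
x = x // 11  # -> x = 4
out = x ** 2 + p  # -> out = 23

Answer: 7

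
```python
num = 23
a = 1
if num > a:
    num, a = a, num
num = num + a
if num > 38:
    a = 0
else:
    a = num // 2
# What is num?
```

Answer: 24

Derivation:
Trace (tracking num):
num = 23  # -> num = 23
a = 1  # -> a = 1
if num > a:  # condition is True
    num, a = (a, num)  # -> num = 1, a = 23
num = num + a  # -> num = 24
if num > 38:  # condition is False
else:
    a = num // 2  # -> a = 12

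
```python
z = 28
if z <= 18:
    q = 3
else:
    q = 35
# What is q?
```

Answer: 35

Derivation:
Trace (tracking q):
z = 28  # -> z = 28
if z <= 18:  # condition is False
else:
    q = 35  # -> q = 35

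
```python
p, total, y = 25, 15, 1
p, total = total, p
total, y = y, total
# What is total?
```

Answer: 1

Derivation:
Trace (tracking total):
p, total, y = (25, 15, 1)  # -> p = 25, total = 15, y = 1
p, total = (total, p)  # -> p = 15, total = 25
total, y = (y, total)  # -> total = 1, y = 25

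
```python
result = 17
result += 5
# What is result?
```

Trace (tracking result):
result = 17  # -> result = 17
result += 5  # -> result = 22

Answer: 22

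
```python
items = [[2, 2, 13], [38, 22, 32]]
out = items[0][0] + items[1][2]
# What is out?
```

Trace (tracking out):
items = [[2, 2, 13], [38, 22, 32]]  # -> items = [[2, 2, 13], [38, 22, 32]]
out = items[0][0] + items[1][2]  # -> out = 34

Answer: 34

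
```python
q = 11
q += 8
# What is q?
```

Trace (tracking q):
q = 11  # -> q = 11
q += 8  # -> q = 19

Answer: 19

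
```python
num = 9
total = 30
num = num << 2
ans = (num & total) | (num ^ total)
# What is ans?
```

Trace (tracking ans):
num = 9  # -> num = 9
total = 30  # -> total = 30
num = num << 2  # -> num = 36
ans = num & total | num ^ total  # -> ans = 62

Answer: 62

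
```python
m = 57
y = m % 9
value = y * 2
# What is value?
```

Answer: 6

Derivation:
Trace (tracking value):
m = 57  # -> m = 57
y = m % 9  # -> y = 3
value = y * 2  # -> value = 6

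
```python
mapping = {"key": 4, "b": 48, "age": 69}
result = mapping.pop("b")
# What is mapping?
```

Trace (tracking mapping):
mapping = {'key': 4, 'b': 48, 'age': 69}  # -> mapping = {'key': 4, 'b': 48, 'age': 69}
result = mapping.pop('b')  # -> result = 48

Answer: {'key': 4, 'age': 69}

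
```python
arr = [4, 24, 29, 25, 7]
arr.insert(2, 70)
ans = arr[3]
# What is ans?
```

Trace (tracking ans):
arr = [4, 24, 29, 25, 7]  # -> arr = [4, 24, 29, 25, 7]
arr.insert(2, 70)  # -> arr = [4, 24, 70, 29, 25, 7]
ans = arr[3]  # -> ans = 29

Answer: 29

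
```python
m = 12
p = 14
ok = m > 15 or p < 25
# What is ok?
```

Answer: True

Derivation:
Trace (tracking ok):
m = 12  # -> m = 12
p = 14  # -> p = 14
ok = m > 15 or p < 25  # -> ok = True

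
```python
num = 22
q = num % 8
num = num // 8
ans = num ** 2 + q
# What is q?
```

Answer: 6

Derivation:
Trace (tracking q):
num = 22  # -> num = 22
q = num % 8  # -> q = 6
num = num // 8  # -> num = 2
ans = num ** 2 + q  # -> ans = 10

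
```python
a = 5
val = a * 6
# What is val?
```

Trace (tracking val):
a = 5  # -> a = 5
val = a * 6  # -> val = 30

Answer: 30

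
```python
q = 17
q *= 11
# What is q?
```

Answer: 187

Derivation:
Trace (tracking q):
q = 17  # -> q = 17
q *= 11  # -> q = 187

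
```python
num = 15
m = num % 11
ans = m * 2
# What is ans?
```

Trace (tracking ans):
num = 15  # -> num = 15
m = num % 11  # -> m = 4
ans = m * 2  # -> ans = 8

Answer: 8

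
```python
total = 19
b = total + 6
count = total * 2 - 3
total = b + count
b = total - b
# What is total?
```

Trace (tracking total):
total = 19  # -> total = 19
b = total + 6  # -> b = 25
count = total * 2 - 3  # -> count = 35
total = b + count  # -> total = 60
b = total - b  # -> b = 35

Answer: 60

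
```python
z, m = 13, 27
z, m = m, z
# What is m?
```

Trace (tracking m):
z, m = (13, 27)  # -> z = 13, m = 27
z, m = (m, z)  # -> z = 27, m = 13

Answer: 13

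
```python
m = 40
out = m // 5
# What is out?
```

Trace (tracking out):
m = 40  # -> m = 40
out = m // 5  # -> out = 8

Answer: 8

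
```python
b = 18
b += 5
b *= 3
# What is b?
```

Trace (tracking b):
b = 18  # -> b = 18
b += 5  # -> b = 23
b *= 3  # -> b = 69

Answer: 69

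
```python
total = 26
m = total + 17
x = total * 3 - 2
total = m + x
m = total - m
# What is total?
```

Answer: 119

Derivation:
Trace (tracking total):
total = 26  # -> total = 26
m = total + 17  # -> m = 43
x = total * 3 - 2  # -> x = 76
total = m + x  # -> total = 119
m = total - m  # -> m = 76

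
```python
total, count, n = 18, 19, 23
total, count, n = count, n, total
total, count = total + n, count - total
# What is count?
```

Trace (tracking count):
total, count, n = (18, 19, 23)  # -> total = 18, count = 19, n = 23
total, count, n = (count, n, total)  # -> total = 19, count = 23, n = 18
total, count = (total + n, count - total)  # -> total = 37, count = 4

Answer: 4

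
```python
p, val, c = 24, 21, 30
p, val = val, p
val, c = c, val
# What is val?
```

Trace (tracking val):
p, val, c = (24, 21, 30)  # -> p = 24, val = 21, c = 30
p, val = (val, p)  # -> p = 21, val = 24
val, c = (c, val)  # -> val = 30, c = 24

Answer: 30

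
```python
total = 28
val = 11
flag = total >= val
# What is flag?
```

Trace (tracking flag):
total = 28  # -> total = 28
val = 11  # -> val = 11
flag = total >= val  # -> flag = True

Answer: True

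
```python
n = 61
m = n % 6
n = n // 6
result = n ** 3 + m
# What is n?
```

Trace (tracking n):
n = 61  # -> n = 61
m = n % 6  # -> m = 1
n = n // 6  # -> n = 10
result = n ** 3 + m  # -> result = 1001

Answer: 10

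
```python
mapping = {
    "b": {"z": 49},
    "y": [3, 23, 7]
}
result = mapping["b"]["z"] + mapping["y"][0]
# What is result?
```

Trace (tracking result):
mapping = {'b': {'z': 49}, 'y': [3, 23, 7]}  # -> mapping = {'b': {'z': 49}, 'y': [3, 23, 7]}
result = mapping['b']['z'] + mapping['y'][0]  # -> result = 52

Answer: 52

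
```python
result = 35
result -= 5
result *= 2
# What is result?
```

Answer: 60

Derivation:
Trace (tracking result):
result = 35  # -> result = 35
result -= 5  # -> result = 30
result *= 2  # -> result = 60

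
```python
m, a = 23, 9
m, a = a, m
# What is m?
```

Trace (tracking m):
m, a = (23, 9)  # -> m = 23, a = 9
m, a = (a, m)  # -> m = 9, a = 23

Answer: 9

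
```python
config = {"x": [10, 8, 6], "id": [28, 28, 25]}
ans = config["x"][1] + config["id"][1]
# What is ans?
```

Answer: 36

Derivation:
Trace (tracking ans):
config = {'x': [10, 8, 6], 'id': [28, 28, 25]}  # -> config = {'x': [10, 8, 6], 'id': [28, 28, 25]}
ans = config['x'][1] + config['id'][1]  # -> ans = 36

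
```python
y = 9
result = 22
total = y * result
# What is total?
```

Answer: 198

Derivation:
Trace (tracking total):
y = 9  # -> y = 9
result = 22  # -> result = 22
total = y * result  # -> total = 198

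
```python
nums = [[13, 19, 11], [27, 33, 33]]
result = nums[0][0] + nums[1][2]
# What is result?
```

Trace (tracking result):
nums = [[13, 19, 11], [27, 33, 33]]  # -> nums = [[13, 19, 11], [27, 33, 33]]
result = nums[0][0] + nums[1][2]  # -> result = 46

Answer: 46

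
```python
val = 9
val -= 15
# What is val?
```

Trace (tracking val):
val = 9  # -> val = 9
val -= 15  # -> val = -6

Answer: -6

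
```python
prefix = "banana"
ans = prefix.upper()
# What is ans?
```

Answer: 'BANANA'

Derivation:
Trace (tracking ans):
prefix = 'banana'  # -> prefix = 'banana'
ans = prefix.upper()  # -> ans = 'BANANA'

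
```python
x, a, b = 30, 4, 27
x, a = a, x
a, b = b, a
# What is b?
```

Trace (tracking b):
x, a, b = (30, 4, 27)  # -> x = 30, a = 4, b = 27
x, a = (a, x)  # -> x = 4, a = 30
a, b = (b, a)  # -> a = 27, b = 30

Answer: 30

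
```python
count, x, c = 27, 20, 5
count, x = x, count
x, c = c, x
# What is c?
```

Trace (tracking c):
count, x, c = (27, 20, 5)  # -> count = 27, x = 20, c = 5
count, x = (x, count)  # -> count = 20, x = 27
x, c = (c, x)  # -> x = 5, c = 27

Answer: 27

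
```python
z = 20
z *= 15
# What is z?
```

Trace (tracking z):
z = 20  # -> z = 20
z *= 15  # -> z = 300

Answer: 300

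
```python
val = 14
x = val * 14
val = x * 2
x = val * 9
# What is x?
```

Answer: 3528

Derivation:
Trace (tracking x):
val = 14  # -> val = 14
x = val * 14  # -> x = 196
val = x * 2  # -> val = 392
x = val * 9  # -> x = 3528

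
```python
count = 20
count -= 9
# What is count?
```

Trace (tracking count):
count = 20  # -> count = 20
count -= 9  # -> count = 11

Answer: 11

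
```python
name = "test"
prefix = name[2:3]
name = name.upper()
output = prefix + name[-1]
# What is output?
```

Trace (tracking output):
name = 'test'  # -> name = 'test'
prefix = name[2:3]  # -> prefix = 's'
name = name.upper()  # -> name = 'TEST'
output = prefix + name[-1]  # -> output = 'sT'

Answer: 'sT'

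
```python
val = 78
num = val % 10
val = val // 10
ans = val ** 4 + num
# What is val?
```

Answer: 7

Derivation:
Trace (tracking val):
val = 78  # -> val = 78
num = val % 10  # -> num = 8
val = val // 10  # -> val = 7
ans = val ** 4 + num  # -> ans = 2409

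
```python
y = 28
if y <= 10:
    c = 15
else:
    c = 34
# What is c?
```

Answer: 34

Derivation:
Trace (tracking c):
y = 28  # -> y = 28
if y <= 10:  # condition is False
else:
    c = 34  # -> c = 34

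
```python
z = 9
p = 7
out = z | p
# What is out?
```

Trace (tracking out):
z = 9  # -> z = 9
p = 7  # -> p = 7
out = z | p  # -> out = 15

Answer: 15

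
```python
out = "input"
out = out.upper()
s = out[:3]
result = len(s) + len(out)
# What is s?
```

Answer: 'INP'

Derivation:
Trace (tracking s):
out = 'input'  # -> out = 'input'
out = out.upper()  # -> out = 'INPUT'
s = out[:3]  # -> s = 'INP'
result = len(s) + len(out)  # -> result = 8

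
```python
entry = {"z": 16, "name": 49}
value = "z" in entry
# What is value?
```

Trace (tracking value):
entry = {'z': 16, 'name': 49}  # -> entry = {'z': 16, 'name': 49}
value = 'z' in entry  # -> value = True

Answer: True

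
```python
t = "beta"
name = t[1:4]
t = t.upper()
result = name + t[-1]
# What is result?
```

Trace (tracking result):
t = 'beta'  # -> t = 'beta'
name = t[1:4]  # -> name = 'eta'
t = t.upper()  # -> t = 'BETA'
result = name + t[-1]  # -> result = 'etaA'

Answer: 'etaA'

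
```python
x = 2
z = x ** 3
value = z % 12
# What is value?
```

Trace (tracking value):
x = 2  # -> x = 2
z = x ** 3  # -> z = 8
value = z % 12  # -> value = 8

Answer: 8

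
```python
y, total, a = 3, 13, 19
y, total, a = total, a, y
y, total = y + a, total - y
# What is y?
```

Trace (tracking y):
y, total, a = (3, 13, 19)  # -> y = 3, total = 13, a = 19
y, total, a = (total, a, y)  # -> y = 13, total = 19, a = 3
y, total = (y + a, total - y)  # -> y = 16, total = 6

Answer: 16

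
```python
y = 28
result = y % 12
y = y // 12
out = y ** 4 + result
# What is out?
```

Trace (tracking out):
y = 28  # -> y = 28
result = y % 12  # -> result = 4
y = y // 12  # -> y = 2
out = y ** 4 + result  # -> out = 20

Answer: 20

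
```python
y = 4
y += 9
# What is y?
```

Trace (tracking y):
y = 4  # -> y = 4
y += 9  # -> y = 13

Answer: 13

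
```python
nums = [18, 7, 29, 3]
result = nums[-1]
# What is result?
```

Answer: 3

Derivation:
Trace (tracking result):
nums = [18, 7, 29, 3]  # -> nums = [18, 7, 29, 3]
result = nums[-1]  # -> result = 3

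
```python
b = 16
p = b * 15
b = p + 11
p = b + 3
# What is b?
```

Trace (tracking b):
b = 16  # -> b = 16
p = b * 15  # -> p = 240
b = p + 11  # -> b = 251
p = b + 3  # -> p = 254

Answer: 251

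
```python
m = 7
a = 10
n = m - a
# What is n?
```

Answer: -3

Derivation:
Trace (tracking n):
m = 7  # -> m = 7
a = 10  # -> a = 10
n = m - a  # -> n = -3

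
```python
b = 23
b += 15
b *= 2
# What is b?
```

Answer: 76

Derivation:
Trace (tracking b):
b = 23  # -> b = 23
b += 15  # -> b = 38
b *= 2  # -> b = 76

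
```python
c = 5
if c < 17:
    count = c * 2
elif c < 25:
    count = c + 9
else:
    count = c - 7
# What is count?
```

Trace (tracking count):
c = 5  # -> c = 5
if c < 17:  # condition is True
    count = c * 2  # -> count = 10

Answer: 10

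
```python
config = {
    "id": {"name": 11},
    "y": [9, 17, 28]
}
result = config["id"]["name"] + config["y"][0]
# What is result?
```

Answer: 20

Derivation:
Trace (tracking result):
config = {'id': {'name': 11}, 'y': [9, 17, 28]}  # -> config = {'id': {'name': 11}, 'y': [9, 17, 28]}
result = config['id']['name'] + config['y'][0]  # -> result = 20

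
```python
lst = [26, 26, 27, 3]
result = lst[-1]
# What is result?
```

Trace (tracking result):
lst = [26, 26, 27, 3]  # -> lst = [26, 26, 27, 3]
result = lst[-1]  # -> result = 3

Answer: 3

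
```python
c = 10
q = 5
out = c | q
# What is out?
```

Trace (tracking out):
c = 10  # -> c = 10
q = 5  # -> q = 5
out = c | q  # -> out = 15

Answer: 15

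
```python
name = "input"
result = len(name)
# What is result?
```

Trace (tracking result):
name = 'input'  # -> name = 'input'
result = len(name)  # -> result = 5

Answer: 5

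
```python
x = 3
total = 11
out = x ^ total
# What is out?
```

Trace (tracking out):
x = 3  # -> x = 3
total = 11  # -> total = 11
out = x ^ total  # -> out = 8

Answer: 8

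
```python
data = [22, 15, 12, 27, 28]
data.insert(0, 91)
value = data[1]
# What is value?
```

Answer: 22

Derivation:
Trace (tracking value):
data = [22, 15, 12, 27, 28]  # -> data = [22, 15, 12, 27, 28]
data.insert(0, 91)  # -> data = [91, 22, 15, 12, 27, 28]
value = data[1]  # -> value = 22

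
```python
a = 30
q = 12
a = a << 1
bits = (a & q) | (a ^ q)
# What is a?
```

Answer: 60

Derivation:
Trace (tracking a):
a = 30  # -> a = 30
q = 12  # -> q = 12
a = a << 1  # -> a = 60
bits = a & q | a ^ q  # -> bits = 60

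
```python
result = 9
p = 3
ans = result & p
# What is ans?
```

Answer: 1

Derivation:
Trace (tracking ans):
result = 9  # -> result = 9
p = 3  # -> p = 3
ans = result & p  # -> ans = 1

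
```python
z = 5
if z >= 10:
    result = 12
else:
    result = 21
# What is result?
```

Trace (tracking result):
z = 5  # -> z = 5
if z >= 10:  # condition is False
else:
    result = 21  # -> result = 21

Answer: 21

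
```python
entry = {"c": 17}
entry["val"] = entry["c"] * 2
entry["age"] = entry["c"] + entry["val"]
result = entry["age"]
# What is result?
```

Answer: 51

Derivation:
Trace (tracking result):
entry = {'c': 17}  # -> entry = {'c': 17}
entry['val'] = entry['c'] * 2  # -> entry = {'c': 17, 'val': 34}
entry['age'] = entry['c'] + entry['val']  # -> entry = {'c': 17, 'val': 34, 'age': 51}
result = entry['age']  # -> result = 51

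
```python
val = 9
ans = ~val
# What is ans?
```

Trace (tracking ans):
val = 9  # -> val = 9
ans = ~val  # -> ans = -10

Answer: -10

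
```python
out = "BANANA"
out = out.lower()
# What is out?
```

Answer: 'banana'

Derivation:
Trace (tracking out):
out = 'BANANA'  # -> out = 'BANANA'
out = out.lower()  # -> out = 'banana'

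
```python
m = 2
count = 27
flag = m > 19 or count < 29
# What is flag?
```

Trace (tracking flag):
m = 2  # -> m = 2
count = 27  # -> count = 27
flag = m > 19 or count < 29  # -> flag = True

Answer: True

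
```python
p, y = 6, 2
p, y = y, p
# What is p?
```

Answer: 2

Derivation:
Trace (tracking p):
p, y = (6, 2)  # -> p = 6, y = 2
p, y = (y, p)  # -> p = 2, y = 6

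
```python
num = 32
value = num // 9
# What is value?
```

Trace (tracking value):
num = 32  # -> num = 32
value = num // 9  # -> value = 3

Answer: 3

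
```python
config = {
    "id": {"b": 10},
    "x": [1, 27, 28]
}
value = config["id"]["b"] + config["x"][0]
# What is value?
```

Trace (tracking value):
config = {'id': {'b': 10}, 'x': [1, 27, 28]}  # -> config = {'id': {'b': 10}, 'x': [1, 27, 28]}
value = config['id']['b'] + config['x'][0]  # -> value = 11

Answer: 11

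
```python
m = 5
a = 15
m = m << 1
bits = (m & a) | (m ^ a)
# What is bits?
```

Answer: 15

Derivation:
Trace (tracking bits):
m = 5  # -> m = 5
a = 15  # -> a = 15
m = m << 1  # -> m = 10
bits = m & a | m ^ a  # -> bits = 15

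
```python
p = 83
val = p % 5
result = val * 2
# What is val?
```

Answer: 3

Derivation:
Trace (tracking val):
p = 83  # -> p = 83
val = p % 5  # -> val = 3
result = val * 2  # -> result = 6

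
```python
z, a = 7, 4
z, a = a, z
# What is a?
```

Trace (tracking a):
z, a = (7, 4)  # -> z = 7, a = 4
z, a = (a, z)  # -> z = 4, a = 7

Answer: 7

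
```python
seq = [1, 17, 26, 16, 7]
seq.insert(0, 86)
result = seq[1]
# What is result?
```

Answer: 1

Derivation:
Trace (tracking result):
seq = [1, 17, 26, 16, 7]  # -> seq = [1, 17, 26, 16, 7]
seq.insert(0, 86)  # -> seq = [86, 1, 17, 26, 16, 7]
result = seq[1]  # -> result = 1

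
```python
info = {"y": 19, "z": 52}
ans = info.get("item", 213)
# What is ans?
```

Trace (tracking ans):
info = {'y': 19, 'z': 52}  # -> info = {'y': 19, 'z': 52}
ans = info.get('item', 213)  # -> ans = 213

Answer: 213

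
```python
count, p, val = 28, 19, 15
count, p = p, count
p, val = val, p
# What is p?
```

Trace (tracking p):
count, p, val = (28, 19, 15)  # -> count = 28, p = 19, val = 15
count, p = (p, count)  # -> count = 19, p = 28
p, val = (val, p)  # -> p = 15, val = 28

Answer: 15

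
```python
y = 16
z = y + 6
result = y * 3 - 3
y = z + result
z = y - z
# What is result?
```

Trace (tracking result):
y = 16  # -> y = 16
z = y + 6  # -> z = 22
result = y * 3 - 3  # -> result = 45
y = z + result  # -> y = 67
z = y - z  # -> z = 45

Answer: 45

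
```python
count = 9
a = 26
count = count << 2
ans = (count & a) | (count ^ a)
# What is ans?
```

Trace (tracking ans):
count = 9  # -> count = 9
a = 26  # -> a = 26
count = count << 2  # -> count = 36
ans = count & a | count ^ a  # -> ans = 62

Answer: 62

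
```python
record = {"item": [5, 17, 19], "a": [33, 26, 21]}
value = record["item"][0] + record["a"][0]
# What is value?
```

Answer: 38

Derivation:
Trace (tracking value):
record = {'item': [5, 17, 19], 'a': [33, 26, 21]}  # -> record = {'item': [5, 17, 19], 'a': [33, 26, 21]}
value = record['item'][0] + record['a'][0]  # -> value = 38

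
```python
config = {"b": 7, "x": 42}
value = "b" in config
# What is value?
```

Trace (tracking value):
config = {'b': 7, 'x': 42}  # -> config = {'b': 7, 'x': 42}
value = 'b' in config  # -> value = True

Answer: True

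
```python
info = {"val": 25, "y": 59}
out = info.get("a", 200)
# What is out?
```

Trace (tracking out):
info = {'val': 25, 'y': 59}  # -> info = {'val': 25, 'y': 59}
out = info.get('a', 200)  # -> out = 200

Answer: 200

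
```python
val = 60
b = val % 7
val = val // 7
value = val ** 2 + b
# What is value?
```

Trace (tracking value):
val = 60  # -> val = 60
b = val % 7  # -> b = 4
val = val // 7  # -> val = 8
value = val ** 2 + b  # -> value = 68

Answer: 68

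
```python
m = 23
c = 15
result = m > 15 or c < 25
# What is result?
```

Answer: True

Derivation:
Trace (tracking result):
m = 23  # -> m = 23
c = 15  # -> c = 15
result = m > 15 or c < 25  # -> result = True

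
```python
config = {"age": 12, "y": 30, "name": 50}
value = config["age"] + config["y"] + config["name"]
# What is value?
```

Trace (tracking value):
config = {'age': 12, 'y': 30, 'name': 50}  # -> config = {'age': 12, 'y': 30, 'name': 50}
value = config['age'] + config['y'] + config['name']  # -> value = 92

Answer: 92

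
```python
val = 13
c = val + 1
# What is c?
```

Trace (tracking c):
val = 13  # -> val = 13
c = val + 1  # -> c = 14

Answer: 14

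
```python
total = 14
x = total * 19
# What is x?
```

Answer: 266

Derivation:
Trace (tracking x):
total = 14  # -> total = 14
x = total * 19  # -> x = 266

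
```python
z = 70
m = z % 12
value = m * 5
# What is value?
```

Trace (tracking value):
z = 70  # -> z = 70
m = z % 12  # -> m = 10
value = m * 5  # -> value = 50

Answer: 50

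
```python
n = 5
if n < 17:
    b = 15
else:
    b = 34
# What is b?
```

Trace (tracking b):
n = 5  # -> n = 5
if n < 17:  # condition is True
    b = 15  # -> b = 15

Answer: 15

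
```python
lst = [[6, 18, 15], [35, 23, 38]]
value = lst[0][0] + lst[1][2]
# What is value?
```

Trace (tracking value):
lst = [[6, 18, 15], [35, 23, 38]]  # -> lst = [[6, 18, 15], [35, 23, 38]]
value = lst[0][0] + lst[1][2]  # -> value = 44

Answer: 44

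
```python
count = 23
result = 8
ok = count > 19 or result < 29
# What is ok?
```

Answer: True

Derivation:
Trace (tracking ok):
count = 23  # -> count = 23
result = 8  # -> result = 8
ok = count > 19 or result < 29  # -> ok = True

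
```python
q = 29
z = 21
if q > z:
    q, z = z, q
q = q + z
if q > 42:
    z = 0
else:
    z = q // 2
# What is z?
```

Trace (tracking z):
q = 29  # -> q = 29
z = 21  # -> z = 21
if q > z:  # condition is True
    q, z = (z, q)  # -> q = 21, z = 29
q = q + z  # -> q = 50
if q > 42:  # condition is True
    z = 0  # -> z = 0

Answer: 0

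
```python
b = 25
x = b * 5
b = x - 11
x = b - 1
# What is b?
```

Trace (tracking b):
b = 25  # -> b = 25
x = b * 5  # -> x = 125
b = x - 11  # -> b = 114
x = b - 1  # -> x = 113

Answer: 114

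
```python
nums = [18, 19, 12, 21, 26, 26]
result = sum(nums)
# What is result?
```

Answer: 122

Derivation:
Trace (tracking result):
nums = [18, 19, 12, 21, 26, 26]  # -> nums = [18, 19, 12, 21, 26, 26]
result = sum(nums)  # -> result = 122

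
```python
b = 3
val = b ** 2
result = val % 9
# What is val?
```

Answer: 9

Derivation:
Trace (tracking val):
b = 3  # -> b = 3
val = b ** 2  # -> val = 9
result = val % 9  # -> result = 0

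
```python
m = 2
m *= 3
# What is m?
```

Trace (tracking m):
m = 2  # -> m = 2
m *= 3  # -> m = 6

Answer: 6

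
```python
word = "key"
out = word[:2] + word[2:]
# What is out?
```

Answer: 'key'

Derivation:
Trace (tracking out):
word = 'key'  # -> word = 'key'
out = word[:2] + word[2:]  # -> out = 'key'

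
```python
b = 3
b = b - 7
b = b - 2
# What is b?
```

Trace (tracking b):
b = 3  # -> b = 3
b = b - 7  # -> b = -4
b = b - 2  # -> b = -6

Answer: -6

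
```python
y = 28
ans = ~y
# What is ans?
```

Trace (tracking ans):
y = 28  # -> y = 28
ans = ~y  # -> ans = -29

Answer: -29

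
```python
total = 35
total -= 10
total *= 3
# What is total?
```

Answer: 75

Derivation:
Trace (tracking total):
total = 35  # -> total = 35
total -= 10  # -> total = 25
total *= 3  # -> total = 75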